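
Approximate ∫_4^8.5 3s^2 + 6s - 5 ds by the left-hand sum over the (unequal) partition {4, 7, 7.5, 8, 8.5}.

514.875

Subinterval widths: 3, 0.5, 0.5, 0.5.
Left endpoints: 4, 7, 7.5, 8.
f(4) = 67, f(7) = 184, f(7.5) = 208.75, f(8) = 235.
Sum = Σ Δs_i · f(s_i).
Sum = 514.875.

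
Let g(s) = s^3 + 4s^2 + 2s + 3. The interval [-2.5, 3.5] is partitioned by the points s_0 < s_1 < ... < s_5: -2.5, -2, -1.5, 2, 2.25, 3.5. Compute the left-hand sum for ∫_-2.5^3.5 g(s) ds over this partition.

83.55078125

Subinterval widths: 0.5, 0.5, 3.5, 0.25, 1.25.
Left endpoints: -2.5, -2, -1.5, 2, 2.25.
g(-2.5) = 7.375, g(-2) = 7, g(-1.5) = 5.625, g(2) = 31, g(2.25) = 39.140625.
Sum = Σ Δs_i · g(s_i).
Sum = 83.55078125.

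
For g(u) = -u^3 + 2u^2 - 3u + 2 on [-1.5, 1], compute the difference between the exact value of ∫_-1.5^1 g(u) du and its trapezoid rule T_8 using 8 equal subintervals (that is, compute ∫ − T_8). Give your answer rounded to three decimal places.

Exact integral: ∫_-1.5^1 g(u) du ≈ 10.80729.
T_8 ≈ 10.91919.
Error ≈ 10.80729 − 10.91919 ≈ -0.112.

-0.112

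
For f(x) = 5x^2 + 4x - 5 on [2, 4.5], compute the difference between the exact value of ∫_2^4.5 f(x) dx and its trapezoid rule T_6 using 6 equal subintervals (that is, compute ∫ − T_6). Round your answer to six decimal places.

-0.361690

Exact integral: ∫_2^4.5 f(x) dx ≈ 158.54166667.
T_6 ≈ 158.90335648.
Error ≈ 158.54166667 − 158.90335648 ≈ -0.361690.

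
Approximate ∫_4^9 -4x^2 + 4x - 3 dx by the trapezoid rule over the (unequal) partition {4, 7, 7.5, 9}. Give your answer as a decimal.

Subinterval widths: 3, 0.5, 1.5.
f(4) = -51, f(7) = -171, f(7.5) = -198, f(9) = -291.
On each subinterval the trapezoid contributes (Δx_i/2)·[f(x_{i-1}) + f(x_i)].
Sum = -792.

-792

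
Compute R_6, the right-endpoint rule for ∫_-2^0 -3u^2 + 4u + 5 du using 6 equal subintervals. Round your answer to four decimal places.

Δu = (0 − (-2))/6 = 1/3.
Right endpoints: -5/3, -4/3, -1, -2/3, -1/3, 0.
f(-5/3) = -10, f(-4/3) = -17/3, f(-1) = -2, f(-2/3) = 1, f(-1/3) = 10/3, f(0) = 5.
Sum = Δu · [f(-5/3) + f(-4/3) + f(-1) + ...].
Sum ≈ -2.7778.

-2.7778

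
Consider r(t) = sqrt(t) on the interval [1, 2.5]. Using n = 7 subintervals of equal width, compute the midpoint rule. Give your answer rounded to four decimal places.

Δt = (2.5 − 1)/7 = 3/14.
Midpoints: 31/28, 37/28, 43/28, 1.75, 55/28, 61/28, 67/28.
r(31/28) ≈ 1.0522, r(37/28) ≈ 1.1495, r(43/28) ≈ 1.2392, r(1.75) ≈ 1.3229, r(55/28) ≈ 1.4015, r(61/28) ≈ 1.4760, r(67/28) ≈ 1.5469.
Sum = Δt · [r(31/28) + r(37/28) + r(43/28) + ...].
Sum ≈ 1.9689.

1.9689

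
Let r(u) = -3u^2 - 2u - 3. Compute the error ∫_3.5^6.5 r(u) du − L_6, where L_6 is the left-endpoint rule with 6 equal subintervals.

-23.625

Exact integral: ∫_3.5^6.5 r(u) du = -270.75.
L_6 = -247.125.
Error = -270.75 − (-247.125) = -23.625.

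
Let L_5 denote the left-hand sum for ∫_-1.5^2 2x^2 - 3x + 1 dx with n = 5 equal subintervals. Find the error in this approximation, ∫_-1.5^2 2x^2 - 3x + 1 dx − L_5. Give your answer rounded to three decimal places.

-3.022

Exact integral: ∫_-1.5^2 f(x) dx ≈ 8.45833.
L_5 = 11.48.
Error ≈ 8.45833 − 11.48 ≈ -3.022.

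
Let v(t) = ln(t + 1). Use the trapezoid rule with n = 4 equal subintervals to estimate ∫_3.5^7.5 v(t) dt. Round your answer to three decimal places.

7.414

Δt = (7.5 − 3.5)/4 = 1.
v(3.5) ≈ 1.504, v(4.5) ≈ 1.705, v(5.5) ≈ 1.872, v(6.5) ≈ 2.015, v(7.5) ≈ 2.140.
T_4 = (Δt/2)·[v(t_0) + 2v(t_1) + 2v(t_2) + 2v(t_3) + v(t_4)].
Sum ≈ 7.414.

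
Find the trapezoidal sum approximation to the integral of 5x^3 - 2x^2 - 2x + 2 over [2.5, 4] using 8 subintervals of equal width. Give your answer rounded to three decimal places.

Δx = (4 − 2.5)/8 = 0.1875.
f(2.5) = 62.625, f(2.6875) = 324543/4096, f(2.875) = 50451/512, f(3.0625) = 494517/4096, f(3.25) = 146.015625, f(3.4375) = 715107/4096, f(3.625) = 105801/512, f(3.8125) = 992793/4096, f(4) = 282.
T_8 = (Δx/2)·[f(x_0) + 2f(x_1) + ... + 2f(x_{7}) + f(x_8)].
Sum ≈ 232.583.

232.583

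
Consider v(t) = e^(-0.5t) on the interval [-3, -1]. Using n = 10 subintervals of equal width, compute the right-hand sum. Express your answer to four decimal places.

Δt = (-1 − (-3))/10 = 0.2.
Right endpoints: -2.8, -2.6, -2.4, -2.2, -2, -1.8, -1.6, -1.4, -1.2, -1.
v(-2.8) ≈ 4.0552, v(-2.6) ≈ 3.6693, v(-2.4) ≈ 3.3201, v(-2.2) ≈ 3.0042, v(-2) ≈ 2.7183, v(-1.8) ≈ 2.4596, v(-1.6) ≈ 2.2255, v(-1.4) ≈ 2.0138, v(-1.2) ≈ 1.8221, v(-1) ≈ 1.6487.
Sum = Δt · [v(-2.8) + v(-2.6) + v(-2.4) + ...].
Sum ≈ 5.3874.

5.3874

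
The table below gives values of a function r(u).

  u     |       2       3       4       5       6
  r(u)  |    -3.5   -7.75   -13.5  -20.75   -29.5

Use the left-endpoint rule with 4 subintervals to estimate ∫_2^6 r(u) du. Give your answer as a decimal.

-45.5

Δu = 1.
Sum = 1·[(-3.5) + (-7.75) + (-13.5) + (-20.75)] = -45.5.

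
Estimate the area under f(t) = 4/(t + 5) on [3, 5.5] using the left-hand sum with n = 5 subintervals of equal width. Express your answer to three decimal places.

Δt = (5.5 − 3)/5 = 0.5.
Left endpoints: 3, 3.5, 4, 4.5, 5.
f(3) = 0.5, f(3.5) = 8/17, f(4) = 4/9, f(4.5) = 8/19, f(5) = 0.4.
Sum = Δt · [f(3) + f(3.5) + f(4) + f(4.5) + f(5)].
Sum ≈ 1.118.

1.118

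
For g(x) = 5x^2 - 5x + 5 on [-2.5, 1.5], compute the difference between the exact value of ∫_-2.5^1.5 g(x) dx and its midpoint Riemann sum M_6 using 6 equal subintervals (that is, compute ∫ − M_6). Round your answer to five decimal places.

0.74074

Exact integral: ∫_-2.5^1.5 g(x) dx ≈ 61.6666667.
M_6 ≈ 60.9259259.
Error ≈ 61.6666667 − 60.9259259 ≈ 0.74074.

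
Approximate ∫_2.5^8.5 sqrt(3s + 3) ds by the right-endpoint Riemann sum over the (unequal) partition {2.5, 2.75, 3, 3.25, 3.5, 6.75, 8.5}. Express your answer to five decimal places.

Subinterval widths: 0.25, 0.25, 0.25, 0.25, 3.25, 1.75.
Right endpoints: 2.75, 3, 3.25, 3.5, 6.75, 8.5.
f(2.75) ≈ 3.35410, f(3) ≈ 3.46410, f(3.25) ≈ 3.57071, f(3.5) ≈ 3.67423, f(6.75) ≈ 4.82183, f(8.5) ≈ 5.33854.
Sum = Σ Δs_i · f(s_i).
Sum ≈ 28.52916.

28.52916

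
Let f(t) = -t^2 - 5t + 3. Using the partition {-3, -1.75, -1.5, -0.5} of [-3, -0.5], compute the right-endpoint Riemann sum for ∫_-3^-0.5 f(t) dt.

Subinterval widths: 1.25, 0.25, 1.
Right endpoints: -1.75, -1.5, -0.5.
f(-1.75) = 8.6875, f(-1.5) = 8.25, f(-0.5) = 5.25.
Sum = Σ Δt_i · f(t_i).
Sum = 18.171875.

18.171875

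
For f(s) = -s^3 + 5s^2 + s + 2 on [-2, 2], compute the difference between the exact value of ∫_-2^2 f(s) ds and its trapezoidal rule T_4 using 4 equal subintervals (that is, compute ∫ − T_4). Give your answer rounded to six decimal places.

-3.333333

Exact integral: ∫_-2^2 f(s) ds ≈ 34.66666667.
T_4 = 38.
Error ≈ 34.66666667 − 38 ≈ -3.333333.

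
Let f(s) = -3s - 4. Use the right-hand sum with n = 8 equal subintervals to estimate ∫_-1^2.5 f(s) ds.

-24.171875

Δs = (2.5 − (-1))/8 = 0.4375.
Right endpoints: -0.5625, -0.125, 0.3125, 0.75, 1.1875, 1.625, 2.0625, 2.5.
f(-0.5625) = -2.3125, f(-0.125) = -3.625, f(0.3125) = -4.9375, f(0.75) = -6.25, f(1.1875) = -7.5625, f(1.625) = -8.875, f(2.0625) = -10.1875, f(2.5) = -11.5.
Sum = Δs · [f(-0.5625) + f(-0.125) + f(0.3125) + ...].
Sum = -24.171875.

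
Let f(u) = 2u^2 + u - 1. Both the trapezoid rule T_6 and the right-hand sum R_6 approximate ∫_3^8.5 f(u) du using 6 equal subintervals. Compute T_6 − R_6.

T_6 ≈ 419.0821759.
R_6 ≈ 479.5821759.
T_6 − R_6 = -60.5.

-60.5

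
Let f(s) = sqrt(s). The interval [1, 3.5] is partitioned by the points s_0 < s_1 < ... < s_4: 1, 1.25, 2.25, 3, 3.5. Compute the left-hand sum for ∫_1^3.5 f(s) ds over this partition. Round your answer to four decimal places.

Subinterval widths: 0.25, 1, 0.75, 0.5.
Left endpoints: 1, 1.25, 2.25, 3.
f(1) ≈ 1.0000, f(1.25) ≈ 1.1180, f(2.25) ≈ 1.5000, f(3) ≈ 1.7321.
Sum = Σ Δs_i · f(s_i).
Sum ≈ 3.3591.

3.3591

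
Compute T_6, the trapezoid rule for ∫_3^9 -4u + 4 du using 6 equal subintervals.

-120

Δu = (9 − 3)/6 = 1.
f(3) = -8, f(4) = -12, f(5) = -16, f(6) = -20, f(7) = -24, f(8) = -28, f(9) = -32.
T_6 = (Δu/2)·[f(u_0) + 2f(u_1) + ... + 2f(u_{5}) + f(u_6)].
Sum = -120.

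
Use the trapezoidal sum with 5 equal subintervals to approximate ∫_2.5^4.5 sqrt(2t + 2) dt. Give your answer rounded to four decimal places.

5.9865

Δt = (4.5 − 2.5)/5 = 0.4.
f(2.5) ≈ 2.6458, f(2.9) ≈ 2.7928, f(3.3) ≈ 2.9326, f(3.7) ≈ 3.0659, f(4.1) ≈ 3.1937, f(4.5) ≈ 3.3166.
T_5 = (Δt/2)·[f(t_0) + 2f(t_1) + ... + 2f(t_{4}) + f(t_5)].
Sum ≈ 5.9865.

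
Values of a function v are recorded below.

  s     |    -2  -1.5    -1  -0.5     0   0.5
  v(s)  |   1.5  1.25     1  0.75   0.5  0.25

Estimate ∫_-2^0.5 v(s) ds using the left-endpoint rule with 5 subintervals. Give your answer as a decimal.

Δs = 0.5.
Sum = 0.5·[1.5 + 1.25 + 1 + 0.75 + 0.5] = 2.5.

2.5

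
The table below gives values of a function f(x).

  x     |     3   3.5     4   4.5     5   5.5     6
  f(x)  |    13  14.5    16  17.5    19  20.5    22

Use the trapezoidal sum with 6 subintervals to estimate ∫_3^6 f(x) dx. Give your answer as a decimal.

Δx = 0.5.
T_6 = (0.5/2)·[13 + 2·14.5 + 2·16 + 2·17.5 + 2·19 + 2·20.5 + 22] = 52.5.

52.5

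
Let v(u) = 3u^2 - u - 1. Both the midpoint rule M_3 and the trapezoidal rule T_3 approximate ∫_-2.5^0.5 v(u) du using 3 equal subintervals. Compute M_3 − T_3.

M_3 = 15.
T_3 = 17.25.
M_3 − T_3 = -2.25.

-2.25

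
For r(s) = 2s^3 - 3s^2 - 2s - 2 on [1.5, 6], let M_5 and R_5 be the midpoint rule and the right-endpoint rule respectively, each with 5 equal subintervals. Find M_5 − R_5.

-159.519375

M_5 = 384.170625.
R_5 = 543.69.
M_5 − R_5 = -159.519375.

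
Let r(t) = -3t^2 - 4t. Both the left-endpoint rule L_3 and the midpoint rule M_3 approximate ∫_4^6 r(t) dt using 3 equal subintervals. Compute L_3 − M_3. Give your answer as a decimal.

22

L_3 ≈ -169.77778.
M_3 ≈ -191.77778.
L_3 − M_3 = 22.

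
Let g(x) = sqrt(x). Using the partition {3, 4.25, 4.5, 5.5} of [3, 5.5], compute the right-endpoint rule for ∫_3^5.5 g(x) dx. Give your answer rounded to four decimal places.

Subinterval widths: 1.25, 0.25, 1.
Right endpoints: 4.25, 4.5, 5.5.
g(4.25) ≈ 2.0616, g(4.5) ≈ 2.1213, g(5.5) ≈ 2.3452.
Sum = Σ Δx_i · g(x_i).
Sum ≈ 5.4525.

5.4525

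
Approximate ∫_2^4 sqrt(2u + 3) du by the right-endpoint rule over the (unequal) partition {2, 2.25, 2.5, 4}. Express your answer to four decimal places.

6.3667

Subinterval widths: 0.25, 0.25, 1.5.
Right endpoints: 2.25, 2.5, 4.
f(2.25) ≈ 2.7386, f(2.5) ≈ 2.8284, f(4) ≈ 3.3166.
Sum = Σ Δu_i · f(u_i).
Sum ≈ 6.3667.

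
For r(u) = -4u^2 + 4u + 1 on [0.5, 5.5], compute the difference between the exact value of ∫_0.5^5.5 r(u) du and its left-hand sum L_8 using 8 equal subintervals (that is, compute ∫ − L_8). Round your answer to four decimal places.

Exact integral: ∫_0.5^5.5 r(u) du ≈ -156.666667.
L_8 = -126.71875.
Error ≈ -156.666667 − (-126.71875) ≈ -29.9479.

-29.9479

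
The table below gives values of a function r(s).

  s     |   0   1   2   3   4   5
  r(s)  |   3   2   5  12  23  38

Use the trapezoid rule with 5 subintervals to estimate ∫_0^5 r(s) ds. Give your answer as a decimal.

Δs = 1.
T_5 = (1/2)·[3 + 2·2 + 2·5 + 2·12 + 2·23 + 38] = 62.5.

62.5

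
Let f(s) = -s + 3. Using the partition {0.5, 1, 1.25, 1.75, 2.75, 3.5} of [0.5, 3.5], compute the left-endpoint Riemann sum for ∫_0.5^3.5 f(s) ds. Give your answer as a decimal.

4.0625

Subinterval widths: 0.5, 0.25, 0.5, 1, 0.75.
Left endpoints: 0.5, 1, 1.25, 1.75, 2.75.
f(0.5) = 2.5, f(1) = 2, f(1.25) = 1.75, f(1.75) = 1.25, f(2.75) = 0.25.
Sum = Σ Δs_i · f(s_i).
Sum = 4.0625.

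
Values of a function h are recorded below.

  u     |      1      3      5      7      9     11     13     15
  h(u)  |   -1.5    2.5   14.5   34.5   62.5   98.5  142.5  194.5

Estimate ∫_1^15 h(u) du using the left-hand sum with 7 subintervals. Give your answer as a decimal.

707

Δu = 2.
Sum = 2·[(-1.5) + 2.5 + 14.5 + 34.5 + 62.5 + 98.5 + 142.5] = 707.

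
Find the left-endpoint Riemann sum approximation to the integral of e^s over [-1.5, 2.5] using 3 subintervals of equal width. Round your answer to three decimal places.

5.708

Δs = (2.5 − (-1.5))/3 = 4/3.
Left endpoints: -1.5, -1/6, 7/6.
f(-1.5) ≈ 0.223, f(-1/6) ≈ 0.846, f(7/6) ≈ 3.211.
Sum = Δs · [f(-1.5) + f(-1/6) + f(7/6)].
Sum ≈ 5.708.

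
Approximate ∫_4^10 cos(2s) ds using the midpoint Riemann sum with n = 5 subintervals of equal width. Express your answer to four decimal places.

Δs = (10 − 4)/5 = 1.2.
Midpoints: 4.6, 5.8, 7, 8.2, 9.4.
f(4.6) ≈ -0.9748, f(5.8) ≈ 0.5683, f(7) ≈ 0.1367, f(8.2) ≈ -0.7699, f(9.4) ≈ 0.9988.
Sum = Δs · [f(4.6) + f(5.8) + f(7) + f(8.2) + f(9.4)].
Sum ≈ -0.0492.

-0.0492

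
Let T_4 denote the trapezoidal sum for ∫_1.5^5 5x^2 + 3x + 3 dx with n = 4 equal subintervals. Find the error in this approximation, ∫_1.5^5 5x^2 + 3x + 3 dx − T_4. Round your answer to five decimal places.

Exact integral: ∫_1.5^5 f(x) dx ≈ 247.3333333.
T_4 = 249.56640625.
Error ≈ 247.3333333 − 249.56640625 ≈ -2.23307.

-2.23307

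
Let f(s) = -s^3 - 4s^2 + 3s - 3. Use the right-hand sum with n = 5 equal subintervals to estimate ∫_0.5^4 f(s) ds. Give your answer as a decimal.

Δs = (4 − 0.5)/5 = 0.7.
Right endpoints: 1.2, 1.9, 2.6, 3.3, 4.
f(1.2) = -6.888, f(1.9) = -18.599, f(2.6) = -39.816, f(3.3) = -72.597, f(4) = -119.
Sum = Δs · [f(1.2) + f(1.9) + f(2.6) + f(3.3) + f(4)].
Sum = -179.83.

-179.83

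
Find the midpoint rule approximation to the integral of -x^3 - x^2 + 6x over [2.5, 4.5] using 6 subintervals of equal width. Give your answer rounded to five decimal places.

-75.70370

Δx = (4.5 − 2.5)/6 = 1/3.
Midpoints: 8/3, 3, 10/3, 11/3, 4, 13/3.
f(8/3) = -272/27, f(3) = -18, f(10/3) = -760/27, f(11/3) = -1100/27, f(4) = -56, f(13/3) = -2002/27.
Sum = Δx · [f(8/3) + f(3) + f(10/3) + ...].
Sum ≈ -75.70370.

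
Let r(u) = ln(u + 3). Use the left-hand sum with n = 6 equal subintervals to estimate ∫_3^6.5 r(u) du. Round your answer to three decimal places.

Δu = (6.5 − 3)/6 = 7/12.
Left endpoints: 3, 43/12, 25/6, 4.75, 16/3, 71/12.
r(3) ≈ 1.792, r(43/12) ≈ 1.885, r(25/6) ≈ 1.969, r(4.75) ≈ 2.048, r(16/3) ≈ 2.120, r(71/12) ≈ 2.188.
Sum = Δu · [r(3) + r(43/12) + r(25/6) + ...].
Sum ≈ 7.001.

7.001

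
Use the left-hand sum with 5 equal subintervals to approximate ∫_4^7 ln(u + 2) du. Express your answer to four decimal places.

Δu = (7 − 4)/5 = 0.6.
Left endpoints: 4, 4.6, 5.2, 5.8, 6.4.
f(4) ≈ 1.7918, f(4.6) ≈ 1.8871, f(5.2) ≈ 1.9741, f(5.8) ≈ 2.0541, f(6.4) ≈ 2.1282.
Sum = Δu · [f(4) + f(4.6) + f(5.2) + f(5.8) + f(6.4)].
Sum ≈ 5.9012.

5.9012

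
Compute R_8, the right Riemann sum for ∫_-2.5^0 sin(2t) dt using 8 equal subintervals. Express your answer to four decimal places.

Δt = (0 − (-2.5))/8 = 0.3125.
Right endpoints: -2.1875, -1.875, -1.5625, -1.25, -0.9375, -0.625, -0.3125, 0.
f(-2.1875) ≈ 0.9436, f(-1.875) ≈ 0.5716, f(-1.5625) ≈ -0.0166, f(-1.25) ≈ -0.5985, f(-0.9375) ≈ -0.9541, f(-0.625) ≈ -0.9490, f(-0.3125) ≈ -0.5851, f(0) ≈ 0.0000.
Sum = Δt · [f(-2.1875) + f(-1.875) + f(-1.5625) + ...].
Sum ≈ -0.4963.

-0.4963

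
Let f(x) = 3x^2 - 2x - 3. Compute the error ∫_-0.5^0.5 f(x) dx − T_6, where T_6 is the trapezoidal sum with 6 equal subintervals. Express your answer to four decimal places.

Exact integral: ∫_-0.5^0.5 f(x) dx = -2.75.
T_6 ≈ -2.736111.
Error ≈ -2.75 − (-2.736111) ≈ -0.0139.

-0.0139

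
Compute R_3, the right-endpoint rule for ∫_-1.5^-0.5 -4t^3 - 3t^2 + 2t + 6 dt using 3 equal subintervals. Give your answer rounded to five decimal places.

5.08333

Δt = (-0.5 − (-1.5))/3 = 1/3.
Right endpoints: -7/6, -5/6, -0.5.
f(-7/6) = 641/108, f(-5/6) = 493/108, f(-0.5) = 4.75.
Sum = Δt · [f(-7/6) + f(-5/6) + f(-0.5)].
Sum ≈ 5.08333.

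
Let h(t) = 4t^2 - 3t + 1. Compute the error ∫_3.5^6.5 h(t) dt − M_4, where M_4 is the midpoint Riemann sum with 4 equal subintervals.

Exact integral: ∫_3.5^6.5 h(t) dt = 267.
M_4 = 266.4375.
Error = 267 − 266.4375 = 0.5625.

0.5625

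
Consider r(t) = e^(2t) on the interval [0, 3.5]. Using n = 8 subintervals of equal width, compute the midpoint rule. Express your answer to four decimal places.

Δt = (3.5 − 0)/8 = 0.4375.
Midpoints: 0.21875, 0.65625, 1.09375, 1.53125, 1.96875, 2.40625, 2.84375, 3.28125.
r(0.21875) ≈ 1.5488, r(0.65625) ≈ 3.7155, r(1.09375) ≈ 8.9129, r(1.53125) ≈ 21.3809, r(1.96875) ≈ 51.2902, r(2.40625) ≈ 123.0388, r(2.84375) ≈ 295.1548, r(3.28125) ≈ 708.0396.
Sum = Δt · [r(0.21875) + r(0.65625) + r(1.09375) + ...].
Sum ≈ 530.7232.

530.7232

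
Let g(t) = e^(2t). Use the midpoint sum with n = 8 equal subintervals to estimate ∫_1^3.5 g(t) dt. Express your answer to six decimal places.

Δt = (3.5 − 1)/8 = 0.3125.
Midpoints: 1.15625, 1.46875, 1.78125, 2.09375, 2.40625, 2.71875, 3.03125, 3.34375.
g(1.15625) ≈ 10.099642, g(1.46875) ≈ 18.868616, g(1.78125) ≈ 35.251215, g(2.09375) ≈ 65.857940, g(2.40625) ≈ 123.038830, g(2.71875) ≈ 229.866798, g(3.03125) ≈ 429.447715, g(3.34375) ≈ 802.313958.
Sum = Δt · [g(1.15625) + g(1.46875) + g(1.78125) + ...].
Sum ≈ 535.857723.

535.857723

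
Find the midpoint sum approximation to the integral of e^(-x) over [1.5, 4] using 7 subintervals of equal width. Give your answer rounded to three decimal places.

Δx = (4 − 1.5)/7 = 5/14.
Midpoints: 47/28, 57/28, 67/28, 2.75, 87/28, 97/28, 107/28.
f(47/28) ≈ 0.187, f(57/28) ≈ 0.131, f(67/28) ≈ 0.091, f(2.75) ≈ 0.064, f(87/28) ≈ 0.045, f(97/28) ≈ 0.031, f(107/28) ≈ 0.022.
Sum = Δx · [f(47/28) + f(57/28) + f(67/28) + ...].
Sum ≈ 0.204.

0.204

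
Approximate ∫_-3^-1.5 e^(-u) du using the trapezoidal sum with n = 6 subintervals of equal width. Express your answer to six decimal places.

Δu = (-1.5 − (-3))/6 = 0.25.
f(-3) ≈ 20.085537, f(-2.75) ≈ 15.642632, f(-2.5) ≈ 12.182494, f(-2.25) ≈ 9.487736, f(-2) ≈ 7.389056, f(-1.75) ≈ 5.754603, f(-1.5) ≈ 4.481689.
T_6 = (Δu/2)·[f(u_0) + 2f(u_1) + ... + 2f(u_{5}) + f(u_6)].
Sum ≈ 15.685033.

15.685033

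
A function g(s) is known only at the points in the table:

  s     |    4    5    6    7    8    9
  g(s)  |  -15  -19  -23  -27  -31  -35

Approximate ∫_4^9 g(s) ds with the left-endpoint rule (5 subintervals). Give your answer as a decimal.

-115

Δs = 1.
Sum = 1·[(-15) + (-19) + (-23) + (-27) + (-31)] = -115.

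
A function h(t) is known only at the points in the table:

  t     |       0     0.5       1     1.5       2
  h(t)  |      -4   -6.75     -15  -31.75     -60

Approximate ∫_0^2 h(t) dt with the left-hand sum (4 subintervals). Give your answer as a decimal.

Δt = 0.5.
Sum = 0.5·[(-4) + (-6.75) + (-15) + (-31.75)] = -28.75.

-28.75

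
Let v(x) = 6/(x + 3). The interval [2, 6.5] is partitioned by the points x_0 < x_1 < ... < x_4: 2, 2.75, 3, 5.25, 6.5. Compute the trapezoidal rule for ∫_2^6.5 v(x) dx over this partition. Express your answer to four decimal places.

Subinterval widths: 0.75, 0.25, 2.25, 1.25.
v(2) = 1.2, v(2.75) = 24/23, v(3) = 1, v(5.25) = 8/11, v(6.5) = 12/19.
On each subinterval the trapezoid contributes (Δx_i/2)·[v(x_{i-1}) + v(x_i)].
Sum ≈ 3.8892.

3.8892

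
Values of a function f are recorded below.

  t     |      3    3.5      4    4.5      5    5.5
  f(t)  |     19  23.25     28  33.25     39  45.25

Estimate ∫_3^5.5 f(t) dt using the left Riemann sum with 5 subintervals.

Δt = 0.5.
Sum = 0.5·[19 + 23.25 + 28 + 33.25 + 39] = 71.25.

71.25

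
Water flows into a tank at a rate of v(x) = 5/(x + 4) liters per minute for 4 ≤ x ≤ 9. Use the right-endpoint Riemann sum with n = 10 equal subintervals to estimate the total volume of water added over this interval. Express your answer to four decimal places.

2.3685

Δx = (9 − 4)/10 = 0.5.
Right endpoints: 4.5, 5, 5.5, 6, 6.5, 7, 7.5, 8, 8.5, 9.
v(4.5) = 10/17, v(5) = 5/9, v(5.5) = 10/19, v(6) = 0.5, v(6.5) = 10/21, v(7) = 5/11, v(7.5) = 10/23, v(8) = 5/12, v(8.5) = 0.4, v(9) = 5/13.
Sum = Δx · [v(4.5) + v(5) + v(5.5) + ...].
Sum ≈ 2.3685.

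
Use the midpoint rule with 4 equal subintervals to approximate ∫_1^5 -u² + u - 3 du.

-41

Δu = (5 − 1)/4 = 1.
Midpoints: 1.5, 2.5, 3.5, 4.5.
f(1.5) = -3.75, f(2.5) = -6.75, f(3.5) = -11.75, f(4.5) = -18.75.
Sum = Δu · [f(1.5) + f(2.5) + f(3.5) + f(4.5)].
Sum = -41.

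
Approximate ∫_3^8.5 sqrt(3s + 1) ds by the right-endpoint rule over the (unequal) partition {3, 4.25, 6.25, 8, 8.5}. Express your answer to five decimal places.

24.84723

Subinterval widths: 1.25, 2, 1.75, 0.5.
Right endpoints: 4.25, 6.25, 8, 8.5.
f(4.25) ≈ 3.70810, f(6.25) ≈ 4.44410, f(8) ≈ 5.00000, f(8.5) ≈ 5.14782.
Sum = Σ Δs_i · f(s_i).
Sum ≈ 24.84723.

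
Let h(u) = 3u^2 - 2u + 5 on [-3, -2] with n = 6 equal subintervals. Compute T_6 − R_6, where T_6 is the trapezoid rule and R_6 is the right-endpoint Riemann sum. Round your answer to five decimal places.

1.41667

T_6 ≈ 29.0138889.
R_6 ≈ 27.5972222.
T_6 − R_6 ≈ 1.41667.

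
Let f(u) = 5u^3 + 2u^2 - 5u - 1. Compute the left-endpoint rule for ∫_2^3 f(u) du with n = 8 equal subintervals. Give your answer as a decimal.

74.26953125

Δu = (3 − 2)/8 = 0.125.
Left endpoints: 2, 2.125, 2.25, 2.375, 2.5, 2.625, 2.75, 2.875.
f(2) = 37, f(2.125) = 23237/512, f(2.25) = 54.828125, f(2.375) = 33479/512, f(2.5) = 77.125, f(2.625) = 46129/512, f(2.75) = 104.359375, f(2.875) = 61427/512.
Sum = Δu · [f(2) + f(2.125) + f(2.25) + ...].
Sum = 74.26953125.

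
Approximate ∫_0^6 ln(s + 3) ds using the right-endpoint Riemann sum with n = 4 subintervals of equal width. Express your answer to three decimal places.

Δs = (6 − 0)/4 = 1.5.
Right endpoints: 1.5, 3, 4.5, 6.
f(1.5) ≈ 1.504, f(3) ≈ 1.792, f(4.5) ≈ 2.015, f(6) ≈ 2.197.
Sum = Δs · [f(1.5) + f(3) + f(4.5) + f(6)].
Sum ≈ 11.262.

11.262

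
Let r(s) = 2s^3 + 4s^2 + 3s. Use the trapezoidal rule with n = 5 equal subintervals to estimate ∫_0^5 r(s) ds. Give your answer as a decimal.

Δs = (5 − 0)/5 = 1.
r(0) = 0, r(1) = 9, r(2) = 38, r(3) = 99, r(4) = 204, r(5) = 365.
T_5 = (Δs/2)·[r(s_0) + 2r(s_1) + ... + 2r(s_{4}) + r(s_5)].
Sum = 532.5.

532.5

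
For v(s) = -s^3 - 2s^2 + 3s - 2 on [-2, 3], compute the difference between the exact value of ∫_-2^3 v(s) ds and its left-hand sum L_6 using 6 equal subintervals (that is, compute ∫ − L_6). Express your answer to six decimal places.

Exact integral: ∫_-2^3 v(s) ds ≈ -42.08333333.
L_6 ≈ -31.60879630.
Error ≈ -42.08333333 − (-31.60879630) ≈ -10.474537.

-10.474537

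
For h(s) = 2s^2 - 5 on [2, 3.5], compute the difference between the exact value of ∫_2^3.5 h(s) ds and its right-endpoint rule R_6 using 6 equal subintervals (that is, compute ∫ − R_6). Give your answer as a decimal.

-2.09375

Exact integral: ∫_2^3.5 h(s) ds = 15.75.
R_6 = 17.84375.
Error = 15.75 − 17.84375 = -2.09375.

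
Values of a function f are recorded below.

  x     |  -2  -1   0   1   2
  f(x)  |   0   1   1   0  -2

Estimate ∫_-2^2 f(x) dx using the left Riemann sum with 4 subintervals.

2

Δx = 1.
Sum = 1·[0 + 1 + 1 + 0] = 2.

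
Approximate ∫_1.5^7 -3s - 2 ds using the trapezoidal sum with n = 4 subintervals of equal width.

Δs = (7 − 1.5)/4 = 1.375.
f(1.5) = -6.5, f(2.875) = -10.625, f(4.25) = -14.75, f(5.625) = -18.875, f(7) = -23.
T_4 = (Δs/2)·[f(s_0) + 2f(s_1) + 2f(s_2) + 2f(s_3) + f(s_4)].
Sum = -81.125.

-81.125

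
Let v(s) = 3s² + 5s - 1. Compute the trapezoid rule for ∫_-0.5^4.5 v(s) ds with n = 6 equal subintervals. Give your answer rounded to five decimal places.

137.98611

Δs = (4.5 − (-0.5))/6 = 5/6.
v(-0.5) = -2.75, v(1/3) = 1, v(7/6) = 107/12, v(2) = 21, v(17/6) = 37.25, v(11/3) = 173/3, v(4.5) = 82.25.
T_6 = (Δs/2)·[v(s_0) + 2v(s_1) + ... + 2v(s_{5}) + v(s_6)].
Sum ≈ 137.98611.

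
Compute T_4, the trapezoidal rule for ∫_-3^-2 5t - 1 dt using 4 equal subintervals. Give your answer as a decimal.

-13.5

Δt = (-2 − (-3))/4 = 0.25.
f(-3) = -16, f(-2.75) = -14.75, f(-2.5) = -13.5, f(-2.25) = -12.25, f(-2) = -11.
T_4 = (Δt/2)·[f(t_0) + 2f(t_1) + 2f(t_2) + 2f(t_3) + f(t_4)].
Sum = -13.5.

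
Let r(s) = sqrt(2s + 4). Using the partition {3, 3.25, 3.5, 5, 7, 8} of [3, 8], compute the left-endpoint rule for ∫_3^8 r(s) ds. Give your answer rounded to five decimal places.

Subinterval widths: 0.25, 0.25, 1.5, 2, 1.
Left endpoints: 3, 3.25, 3.5, 5, 7.
r(3) ≈ 3.16228, r(3.25) ≈ 3.24037, r(3.5) ≈ 3.31662, r(5) ≈ 3.74166, r(7) ≈ 4.24264.
Sum = Σ Δs_i · r(s_i).
Sum ≈ 18.30155.

18.30155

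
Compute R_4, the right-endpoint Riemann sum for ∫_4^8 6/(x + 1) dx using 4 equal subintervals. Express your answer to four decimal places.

Δx = (8 − 4)/4 = 1.
Right endpoints: 5, 6, 7, 8.
f(5) = 1, f(6) = 6/7, f(7) = 0.75, f(8) = 2/3.
Sum = Δx · [f(5) + f(6) + f(7) + f(8)].
Sum ≈ 3.2738.

3.2738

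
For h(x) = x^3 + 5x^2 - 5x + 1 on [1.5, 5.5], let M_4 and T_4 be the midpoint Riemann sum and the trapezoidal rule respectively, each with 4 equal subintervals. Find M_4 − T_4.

M_4 = 428.
T_4 = 443.5.
M_4 − T_4 = -15.5.

-15.5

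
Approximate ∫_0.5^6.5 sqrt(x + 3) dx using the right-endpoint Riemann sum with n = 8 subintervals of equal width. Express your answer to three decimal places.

Δx = (6.5 − 0.5)/8 = 0.75.
Right endpoints: 1.25, 2, 2.75, 3.5, 4.25, 5, 5.75, 6.5.
f(1.25) ≈ 2.062, f(2) ≈ 2.236, f(2.75) ≈ 2.398, f(3.5) ≈ 2.550, f(4.25) ≈ 2.693, f(5) ≈ 2.828, f(5.75) ≈ 2.958, f(6.5) ≈ 3.082.
Sum = Δx · [f(1.25) + f(2) + f(2.75) + ...].
Sum ≈ 15.605.

15.605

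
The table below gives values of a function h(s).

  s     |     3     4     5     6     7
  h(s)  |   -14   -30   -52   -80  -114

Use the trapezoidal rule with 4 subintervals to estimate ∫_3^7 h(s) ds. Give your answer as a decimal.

-226

Δs = 1.
T_4 = (1/2)·[(-14) + 2·(-30) + 2·(-52) + 2·(-80) + (-114)] = -226.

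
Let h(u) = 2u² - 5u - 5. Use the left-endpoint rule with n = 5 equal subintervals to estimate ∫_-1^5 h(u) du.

-13.92

Δu = (5 − (-1))/5 = 1.2.
Left endpoints: -1, 0.2, 1.4, 2.6, 3.8.
h(-1) = 2, h(0.2) = -5.92, h(1.4) = -8.08, h(2.6) = -4.48, h(3.8) = 4.88.
Sum = Δu · [h(-1) + h(0.2) + h(1.4) + h(2.6) + h(3.8)].
Sum = -13.92.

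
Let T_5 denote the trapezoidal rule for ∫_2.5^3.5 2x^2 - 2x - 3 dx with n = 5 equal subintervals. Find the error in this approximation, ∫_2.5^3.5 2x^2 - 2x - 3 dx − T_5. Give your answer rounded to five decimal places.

Exact integral: ∫_2.5^3.5 f(x) dx ≈ 9.1666667.
T_5 = 9.18.
Error ≈ 9.1666667 − 9.18 ≈ -0.01333.

-0.01333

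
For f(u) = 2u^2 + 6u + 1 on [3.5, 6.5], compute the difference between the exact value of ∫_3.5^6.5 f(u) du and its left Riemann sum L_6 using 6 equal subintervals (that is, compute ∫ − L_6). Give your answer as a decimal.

Exact integral: ∫_3.5^6.5 f(u) du = 247.5.
L_6 = 228.25.
Error = 247.5 − 228.25 = 19.25.

19.25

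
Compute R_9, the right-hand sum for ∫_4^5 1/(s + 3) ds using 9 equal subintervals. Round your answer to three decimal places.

0.133

Δs = (5 − 4)/9 = 1/9.
Right endpoints: 37/9, 38/9, 13/3, 40/9, 41/9, 14/3, 43/9, 44/9, 5.
f(37/9) = 0.140625, f(38/9) = 9/65, f(13/3) = 3/22, f(40/9) = 9/67, f(41/9) = 9/68, f(14/3) = 3/23, f(43/9) = 9/70, f(44/9) = 9/71, f(5) = 0.125.
Sum = Δs · [f(37/9) + f(38/9) + f(13/3) + ...].
Sum ≈ 0.133.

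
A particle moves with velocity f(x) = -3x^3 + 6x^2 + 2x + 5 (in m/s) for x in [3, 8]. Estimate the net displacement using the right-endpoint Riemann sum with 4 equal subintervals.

-2714.765625

Δx = (8 − 3)/4 = 1.25.
Right endpoints: 4.25, 5.5, 6.75, 8.
f(4.25) = -108.421875, f(5.5) = -301.625, f(6.75) = -630.765625, f(8) = -1131.
Sum = Δx · [f(4.25) + f(5.5) + f(6.75) + f(8)].
Sum = -2714.765625.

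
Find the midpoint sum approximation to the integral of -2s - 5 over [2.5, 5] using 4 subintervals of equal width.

Δs = (5 − 2.5)/4 = 0.625.
Midpoints: 2.8125, 3.4375, 4.0625, 4.6875.
f(2.8125) = -10.625, f(3.4375) = -11.875, f(4.0625) = -13.125, f(4.6875) = -14.375.
Sum = Δs · [f(2.8125) + f(3.4375) + f(4.0625) + f(4.6875)].
Sum = -31.25.

-31.25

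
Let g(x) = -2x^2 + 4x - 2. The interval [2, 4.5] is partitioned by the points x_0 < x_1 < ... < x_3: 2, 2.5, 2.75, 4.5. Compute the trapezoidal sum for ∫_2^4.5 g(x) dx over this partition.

Subinterval widths: 0.5, 0.25, 1.75.
g(2) = -2, g(2.5) = -4.5, g(2.75) = -6.125, g(4.5) = -24.5.
On each subinterval the trapezoid contributes (Δx_i/2)·[g(x_{i-1}) + g(x_i)].
Sum = -29.75.

-29.75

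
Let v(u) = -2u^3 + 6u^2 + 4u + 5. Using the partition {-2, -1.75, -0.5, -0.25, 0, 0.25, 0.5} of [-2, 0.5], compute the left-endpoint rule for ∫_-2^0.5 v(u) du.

48.2421875

Subinterval widths: 0.25, 1.25, 0.25, 0.25, 0.25, 0.25.
Left endpoints: -2, -1.75, -0.5, -0.25, 0, 0.25.
v(-2) = 37, v(-1.75) = 27.09375, v(-0.5) = 4.75, v(-0.25) = 4.40625, v(0) = 5, v(0.25) = 6.34375.
Sum = Σ Δu_i · v(u_i).
Sum = 48.2421875.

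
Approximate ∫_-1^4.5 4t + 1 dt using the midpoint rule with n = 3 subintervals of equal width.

Δt = (4.5 − (-1))/3 = 11/6.
Midpoints: -1/12, 1.75, 43/12.
f(-1/12) = 2/3, f(1.75) = 8, f(43/12) = 46/3.
Sum = Δt · [f(-1/12) + f(1.75) + f(43/12)].
Sum = 44.

44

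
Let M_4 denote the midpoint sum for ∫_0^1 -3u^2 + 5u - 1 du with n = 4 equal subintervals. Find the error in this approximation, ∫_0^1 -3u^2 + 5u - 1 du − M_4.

Exact integral: ∫_0^1 f(u) du = 0.5.
M_4 = 0.515625.
Error = 0.5 − 0.515625 = -0.015625.

-0.015625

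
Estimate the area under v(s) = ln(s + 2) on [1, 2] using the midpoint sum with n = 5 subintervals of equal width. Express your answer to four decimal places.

Δs = (2 − 1)/5 = 0.2.
Midpoints: 1.1, 1.3, 1.5, 1.7, 1.9.
v(1.1) ≈ 1.1314, v(1.3) ≈ 1.1939, v(1.5) ≈ 1.2528, v(1.7) ≈ 1.3083, v(1.9) ≈ 1.3610.
Sum = Δs · [v(1.1) + v(1.3) + v(1.5) + v(1.7) + v(1.9)].
Sum ≈ 1.2495.

1.2495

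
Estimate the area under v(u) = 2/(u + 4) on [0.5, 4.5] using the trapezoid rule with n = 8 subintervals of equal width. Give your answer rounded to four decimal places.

Δu = (4.5 − 0.5)/8 = 0.5.
v(0.5) = 4/9, v(1) = 0.4, v(1.5) = 4/11, v(2) = 1/3, v(2.5) = 4/13, v(3) = 2/7, v(3.5) = 4/15, v(4) = 0.25, v(4.5) = 4/17.
T_8 = (Δu/2)·[v(u_0) + 2v(u_1) + ... + 2v(u_{7}) + v(u_8)].
Sum ≈ 1.2735.

1.2735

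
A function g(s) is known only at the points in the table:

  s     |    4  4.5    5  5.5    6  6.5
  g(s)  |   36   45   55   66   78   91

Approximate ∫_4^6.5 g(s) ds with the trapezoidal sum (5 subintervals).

153.75

Δs = 0.5.
T_5 = (0.5/2)·[36 + 2·45 + 2·55 + 2·66 + 2·78 + 91] = 153.75.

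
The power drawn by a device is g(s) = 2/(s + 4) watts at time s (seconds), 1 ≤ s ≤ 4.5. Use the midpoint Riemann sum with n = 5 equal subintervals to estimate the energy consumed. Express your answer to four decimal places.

Δs = (4.5 − 1)/5 = 0.7.
Midpoints: 1.35, 2.05, 2.75, 3.45, 4.15.
g(1.35) = 40/107, g(2.05) = 40/121, g(2.75) = 8/27, g(3.45) = 40/149, g(4.15) = 40/163.
Sum = Δs · [g(1.35) + g(2.05) + g(2.75) + g(3.45) + g(4.15)].
Sum ≈ 1.0602.

1.0602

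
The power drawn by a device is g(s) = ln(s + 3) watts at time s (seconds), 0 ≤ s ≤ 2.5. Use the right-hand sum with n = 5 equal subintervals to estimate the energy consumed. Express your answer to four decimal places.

Δs = (2.5 − 0)/5 = 0.5.
Right endpoints: 0.5, 1, 1.5, 2, 2.5.
g(0.5) ≈ 1.2528, g(1) ≈ 1.3863, g(1.5) ≈ 1.5041, g(2) ≈ 1.6094, g(2.5) ≈ 1.7047.
Sum = Δs · [g(0.5) + g(1) + g(1.5) + g(2) + g(2.5)].
Sum ≈ 3.7287.

3.7287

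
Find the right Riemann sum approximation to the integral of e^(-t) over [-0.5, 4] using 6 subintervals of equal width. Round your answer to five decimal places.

Δt = (4 − (-0.5))/6 = 0.75.
Right endpoints: 0.25, 1, 1.75, 2.5, 3.25, 4.
f(0.25) ≈ 0.77880, f(1) ≈ 0.36788, f(1.75) ≈ 0.17377, f(2.5) ≈ 0.08208, f(3.25) ≈ 0.03877, f(4) ≈ 0.01832.
Sum = Δt · [f(0.25) + f(1) + f(1.75) + ...].
Sum ≈ 1.09472.

1.09472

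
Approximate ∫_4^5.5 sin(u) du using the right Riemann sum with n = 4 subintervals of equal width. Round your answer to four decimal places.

Δu = (5.5 − 4)/4 = 0.375.
Right endpoints: 4.375, 4.75, 5.125, 5.5.
f(4.375) ≈ -0.9436, f(4.75) ≈ -0.9993, f(5.125) ≈ -0.9161, f(5.5) ≈ -0.7055.
Sum = Δu · [f(4.375) + f(4.75) + f(5.125) + f(5.5)].
Sum ≈ -1.3367.

-1.3367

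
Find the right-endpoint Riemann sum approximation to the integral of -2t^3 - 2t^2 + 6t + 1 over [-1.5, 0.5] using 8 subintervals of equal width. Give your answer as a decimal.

Δt = (0.5 − (-1.5))/8 = 0.25.
Right endpoints: -1.25, -1, -0.75, -0.5, -0.25, 0, 0.25, 0.5.
f(-1.25) = -5.71875, f(-1) = -5, f(-0.75) = -3.78125, f(-0.5) = -2.25, f(-0.25) = -0.59375, f(0) = 1, f(0.25) = 2.34375, f(0.5) = 3.25.
Sum = Δt · [f(-1.25) + f(-1) + f(-0.75) + ...].
Sum = -2.6875.

-2.6875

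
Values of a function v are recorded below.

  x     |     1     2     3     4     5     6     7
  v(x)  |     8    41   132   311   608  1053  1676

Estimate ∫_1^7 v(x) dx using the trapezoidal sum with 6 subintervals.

Δx = 1.
T_6 = (1/2)·[8 + 2·41 + 2·132 + 2·311 + 2·608 + 2·1053 + 1676] = 2987.

2987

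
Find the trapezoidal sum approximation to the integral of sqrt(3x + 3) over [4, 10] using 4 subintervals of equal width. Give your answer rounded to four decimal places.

29.1933

Δx = (10 − 4)/4 = 1.5.
f(4) ≈ 3.8730, f(5.5) ≈ 4.4159, f(7) ≈ 4.8990, f(8.5) ≈ 5.3385, f(10) ≈ 5.7446.
T_4 = (Δx/2)·[f(x_0) + 2f(x_1) + 2f(x_2) + 2f(x_3) + f(x_4)].
Sum ≈ 29.1933.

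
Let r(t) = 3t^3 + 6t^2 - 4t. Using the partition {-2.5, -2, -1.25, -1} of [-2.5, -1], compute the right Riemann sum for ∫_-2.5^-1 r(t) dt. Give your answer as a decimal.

12.13671875

Subinterval widths: 0.5, 0.75, 0.25.
Right endpoints: -2, -1.25, -1.
r(-2) = 8, r(-1.25) = 8.515625, r(-1) = 7.
Sum = Σ Δt_i · r(t_i).
Sum = 12.13671875.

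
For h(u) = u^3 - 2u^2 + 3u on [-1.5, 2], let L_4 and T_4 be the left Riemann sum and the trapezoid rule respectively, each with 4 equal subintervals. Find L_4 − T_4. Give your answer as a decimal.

L_4 ≈ -10.82129.
T_4 ≈ -2.78223.
L_4 − T_4 = -8.0390625.

-8.0390625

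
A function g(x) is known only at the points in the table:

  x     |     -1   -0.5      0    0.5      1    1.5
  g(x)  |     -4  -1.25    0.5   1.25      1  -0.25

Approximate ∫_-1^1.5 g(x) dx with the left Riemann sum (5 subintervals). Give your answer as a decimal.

-1.25

Δx = 0.5.
Sum = 0.5·[(-4) + (-1.25) + 0.5 + 1.25 + 1] = -1.25.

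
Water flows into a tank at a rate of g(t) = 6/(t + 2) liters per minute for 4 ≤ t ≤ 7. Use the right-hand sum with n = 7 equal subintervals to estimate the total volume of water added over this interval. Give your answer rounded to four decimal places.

Δt = (7 − 4)/7 = 3/7.
Right endpoints: 31/7, 34/7, 37/7, 40/7, 43/7, 46/7, 7.
g(31/7) = 14/15, g(34/7) = 0.875, g(37/7) = 14/17, g(40/7) = 7/9, g(43/7) = 14/19, g(46/7) = 0.7, g(7) = 2/3.
Sum = Δt · [g(31/7) + g(34/7) + g(37/7) + ...].
Sum ≈ 2.3628.

2.3628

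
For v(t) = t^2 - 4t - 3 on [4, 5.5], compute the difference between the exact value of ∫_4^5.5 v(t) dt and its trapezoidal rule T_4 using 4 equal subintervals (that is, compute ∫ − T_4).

-0.03515625

Exact integral: ∫_4^5.5 v(t) dt = 1.125.
T_4 = 1.16015625.
Error = 1.125 − 1.16015625 = -0.03515625.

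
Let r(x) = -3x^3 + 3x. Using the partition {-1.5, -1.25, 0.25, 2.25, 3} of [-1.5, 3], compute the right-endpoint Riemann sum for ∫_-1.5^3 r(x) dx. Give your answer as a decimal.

Subinterval widths: 0.25, 1.5, 2, 0.75.
Right endpoints: -1.25, 0.25, 2.25, 3.
r(-1.25) = 2.109375, r(0.25) = 0.703125, r(2.25) = -27.421875, r(3) = -72.
Sum = Σ Δx_i · r(x_i).
Sum = -107.26171875.

-107.26171875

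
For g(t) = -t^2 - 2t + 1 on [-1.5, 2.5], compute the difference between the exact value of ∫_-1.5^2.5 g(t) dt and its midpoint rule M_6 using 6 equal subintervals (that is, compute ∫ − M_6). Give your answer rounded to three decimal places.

Exact integral: ∫_-1.5^2.5 g(t) dt ≈ -6.33333.
M_6 ≈ -6.18519.
Error ≈ -6.33333 − (-6.18519) ≈ -0.148.

-0.148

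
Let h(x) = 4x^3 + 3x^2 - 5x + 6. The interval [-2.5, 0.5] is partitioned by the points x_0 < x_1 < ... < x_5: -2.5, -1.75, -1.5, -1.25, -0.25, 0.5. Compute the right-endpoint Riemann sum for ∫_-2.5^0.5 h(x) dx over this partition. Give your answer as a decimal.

Subinterval widths: 0.75, 0.25, 0.25, 1, 0.75.
Right endpoints: -1.75, -1.5, -1.25, -0.25, 0.5.
h(-1.75) = 2.5, h(-1.5) = 6.75, h(-1.25) = 9.125, h(-0.25) = 7.375, h(0.5) = 4.75.
Sum = Σ Δx_i · h(x_i).
Sum = 16.78125.

16.78125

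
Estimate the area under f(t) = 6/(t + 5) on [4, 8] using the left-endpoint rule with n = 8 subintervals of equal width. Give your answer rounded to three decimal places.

2.258

Δt = (8 − 4)/8 = 0.5.
Left endpoints: 4, 4.5, 5, 5.5, 6, 6.5, 7, 7.5.
f(4) = 2/3, f(4.5) = 12/19, f(5) = 0.6, f(5.5) = 4/7, f(6) = 6/11, f(6.5) = 12/23, f(7) = 0.5, f(7.5) = 0.48.
Sum = Δt · [f(4) + f(4.5) + f(5) + ...].
Sum ≈ 2.258.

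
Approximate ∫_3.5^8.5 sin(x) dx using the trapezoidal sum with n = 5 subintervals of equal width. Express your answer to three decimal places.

Δx = (8.5 − 3.5)/5 = 1.
f(3.5) ≈ -0.351, f(4.5) ≈ -0.978, f(5.5) ≈ -0.706, f(6.5) ≈ 0.215, f(7.5) ≈ 0.938, f(8.5) ≈ 0.798.
T_5 = (Δx/2)·[f(x_0) + 2f(x_1) + ... + 2f(x_{4}) + f(x_5)].
Sum ≈ -0.306.

-0.306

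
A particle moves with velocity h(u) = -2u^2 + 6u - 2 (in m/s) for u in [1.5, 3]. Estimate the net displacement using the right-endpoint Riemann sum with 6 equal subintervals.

Δu = (3 − 1.5)/6 = 0.25.
Right endpoints: 1.75, 2, 2.25, 2.5, 2.75, 3.
h(1.75) = 2.375, h(2) = 2, h(2.25) = 1.375, h(2.5) = 0.5, h(2.75) = -0.625, h(3) = -2.
Sum = Δu · [h(1.75) + h(2) + h(2.25) + ...].
Sum = 0.90625.

0.90625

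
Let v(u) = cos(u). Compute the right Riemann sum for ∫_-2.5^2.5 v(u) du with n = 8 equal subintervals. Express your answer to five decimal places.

1.15773

Δu = (2.5 − (-2.5))/8 = 0.625.
Right endpoints: -1.875, -1.25, -0.625, 0, 0.625, 1.25, 1.875, 2.5.
v(-1.875) ≈ -0.29953, v(-1.25) ≈ 0.31532, v(-0.625) ≈ 0.81096, v(0) ≈ 1.00000, v(0.625) ≈ 0.81096, v(1.25) ≈ 0.31532, v(1.875) ≈ -0.29953, v(2.5) ≈ -0.80114.
Sum = Δu · [v(-1.875) + v(-1.25) + v(-0.625) + ...].
Sum ≈ 1.15773.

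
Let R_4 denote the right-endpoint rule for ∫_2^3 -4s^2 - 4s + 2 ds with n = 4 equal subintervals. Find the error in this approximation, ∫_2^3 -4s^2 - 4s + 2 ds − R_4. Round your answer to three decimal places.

3.042

Exact integral: ∫_2^3 f(s) ds ≈ -33.33333.
R_4 = -36.375.
Error ≈ -33.33333 − (-36.375) ≈ 3.042.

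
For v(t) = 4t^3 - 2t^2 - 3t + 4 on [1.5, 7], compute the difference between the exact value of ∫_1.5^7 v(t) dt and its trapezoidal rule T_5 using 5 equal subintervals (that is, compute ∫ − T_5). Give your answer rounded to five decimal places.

-54.34917

Exact integral: ∫_1.5^7 v(t) dt ≈ 2121.3958333.
T_5 = 2175.745.
Error ≈ 2121.3958333 − 2175.745 ≈ -54.34917.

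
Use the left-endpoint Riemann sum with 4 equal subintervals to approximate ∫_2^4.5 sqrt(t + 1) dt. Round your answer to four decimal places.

Δt = (4.5 − 2)/4 = 0.625.
Left endpoints: 2, 2.625, 3.25, 3.875.
f(2) ≈ 1.7321, f(2.625) ≈ 1.9039, f(3.25) ≈ 2.0616, f(3.875) ≈ 2.2079.
Sum = Δt · [f(2) + f(2.625) + f(3.25) + f(3.875)].
Sum ≈ 4.9409.

4.9409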